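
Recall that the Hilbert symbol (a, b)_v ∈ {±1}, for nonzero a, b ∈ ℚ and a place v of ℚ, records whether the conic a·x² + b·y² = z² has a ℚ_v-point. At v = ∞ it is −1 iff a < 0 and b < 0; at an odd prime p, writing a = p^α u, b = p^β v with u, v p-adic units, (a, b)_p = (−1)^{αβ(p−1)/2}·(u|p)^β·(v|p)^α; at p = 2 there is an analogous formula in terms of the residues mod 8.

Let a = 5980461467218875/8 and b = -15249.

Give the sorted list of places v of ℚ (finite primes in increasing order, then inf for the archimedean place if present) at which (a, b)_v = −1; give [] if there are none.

[2, 3, 13, 17, 19, 23]

Mod squares: a ≡ 41990, b ≡ -15249. Check v ∈ {∞, 2, 3, 5, 7, 13, 17, 19, 23}.
v=19: a=19^1·(≡7), b=19^0·(≡8) mod 19; (7|19)=+1, (8|19)=-1; (−1)^{1·0·9}·(+1)^0·(-1)^1 = -1.
v=2: v_2(a)=-3, v_2(b)=0; units ≡ 3, 7 (mod 8); ε·ε+αω+βω = 1·1+-3·0+0·1 ≡ 1  ⇒  (a,b)_2 = -1.
v=7: a=7^2·(≡2), b=7^0·(≡4) mod 7; (2|7)=+1, (4|7)=+1; (−1)^{2·0·3}·(+1)^0·(+1)^2 = +1.
v=13: a=13^3·(≡2), b=13^1·(≡10) mod 13; (2|13)=-1, (10|13)=+1; (−1)^{3·1·6}·(-1)^1·(+1)^3 = -1.
v=∞: 41990 > 0 and -15249 < 0  ⇒  (a,b)_∞ = +1.
v=3: a=3^2·(≡2), b=3^1·(≡2) mod 3; (2|3)=-1, (2|3)=-1; (−1)^{2·1·1}·(-1)^1·(-1)^2 = -1.
v=17: a=17^3·(≡5), b=17^1·(≡4) mod 17; (5|17)=-1, (4|17)=+1; (−1)^{3·1·8}·(-1)^1·(+1)^3 = -1.
v=23: a=23^2·(≡21), b=23^1·(≡4) mod 23; (21|23)=-1, (4|23)=+1; (−1)^{2·1·11}·(-1)^1·(+1)^2 = -1.
v=5: a=5^3·(≡2), b=5^0·(≡1) mod 5; (2|5)=-1, (1|5)=+1; (−1)^{3·0·2}·(-1)^0·(+1)^3 = +1.
|Ram(41990, -15249)| = 6, even; anisotropic at {2, 3, 13, 17, 19, 23}.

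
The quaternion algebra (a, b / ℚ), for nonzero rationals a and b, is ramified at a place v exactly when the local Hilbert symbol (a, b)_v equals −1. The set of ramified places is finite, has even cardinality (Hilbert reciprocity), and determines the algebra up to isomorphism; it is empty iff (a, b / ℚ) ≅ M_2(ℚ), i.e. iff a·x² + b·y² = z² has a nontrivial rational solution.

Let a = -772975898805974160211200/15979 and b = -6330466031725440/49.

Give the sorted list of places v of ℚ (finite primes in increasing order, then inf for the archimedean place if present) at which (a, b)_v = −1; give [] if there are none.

Mod squares: a ≡ -247, b ≡ -8510. Check v ∈ {∞, 2, 3, 5, 7, 11, 13, 19, 23, 29, 37}.
v=37: a=37^2·(≡26), b=37^1·(≡6) mod 37; (26|37)=+1, (6|37)=-1; (−1)^{2·1·18}·(+1)^1·(-1)^2 = +1.
v=3: a=3^4·(≡2), b=3^8·(≡1) mod 3; (2|3)=-1, (1|3)=+1; (−1)^{4·8·1}·(-1)^8·(+1)^4 = +1.
v=7: a=7^0·(≡3), b=7^-2·(≡4) mod 7; (3|7)=-1, (4|7)=+1; (−1)^{0·-2·3}·(-1)^-2·(+1)^0 = +1.
v=29: a=29^-2·(≡8), b=29^0·(≡24) mod 29; (8|29)=-1, (24|29)=+1; (−1)^{-2·0·14}·(-1)^0·(+1)^-2 = +1.
v=23: a=23^4·(≡4), b=23^1·(≡19) mod 23; (4|23)=+1, (19|23)=-1; (−1)^{4·1·11}·(+1)^1·(-1)^4 = +1.
v=5: a=5^2·(≡3), b=5^1·(≡3) mod 5; (3|5)=-1, (3|5)=-1; (−1)^{2·1·2}·(-1)^1·(-1)^2 = -1.
v=∞: -247 < 0 and -8510 < 0  ⇒  (a,b)_∞ = -1.
v=19: a=19^-1·(≡1), b=19^0·(≡18) mod 19; (1|19)=+1, (18|19)=-1; (−1)^{-1·0·9}·(+1)^0·(-1)^-1 = -1.
v=11: a=11^6·(≡8), b=11^6·(≡3) mod 11; (8|11)=-1, (3|11)=+1; (−1)^{6·6·5}·(-1)^6·(+1)^6 = +1.
v=13: a=13^3·(≡7), b=13^0·(≡11) mod 13; (7|13)=-1, (11|13)=-1; (−1)^{3·0·6}·(-1)^0·(-1)^3 = -1.
v=2: v_2(a)=8, v_2(b)=7; units ≡ 1, 1 (mod 8); ε·ε+αω+βω = 0·0+8·0+7·0 ≡ 0  ⇒  (a,b)_2 = +1.
|Ram(-247, -8510)| = 4, even; anisotropic at {5, 13, 19, ∞}.

[5, 13, 19, inf]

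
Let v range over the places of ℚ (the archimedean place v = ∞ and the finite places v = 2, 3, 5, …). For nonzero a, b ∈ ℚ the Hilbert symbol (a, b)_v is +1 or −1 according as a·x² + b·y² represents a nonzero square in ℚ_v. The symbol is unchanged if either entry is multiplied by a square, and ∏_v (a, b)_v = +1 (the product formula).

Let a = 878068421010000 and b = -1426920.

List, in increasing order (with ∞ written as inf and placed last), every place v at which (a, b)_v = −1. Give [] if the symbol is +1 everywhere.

Mod squares: a ≡ 69, b ≡ -356730. Check v ∈ {∞, 2, 3, 5, 11, 23, 47}.
v=3: a=3^3·(≡2), b=3^1·(≡1) mod 3; (2|3)=-1, (1|3)=+1; (−1)^{3·1·1}·(-1)^1·(+1)^3 = +1.
v=∞: 69 > 0 and -356730 < 0  ⇒  (a,b)_∞ = +1.
v=23: a=23^3·(≡18), b=23^1·(≡14) mod 23; (18|23)=+1, (14|23)=-1; (−1)^{3·1·11}·(+1)^1·(-1)^3 = +1.
v=47: a=47^2·(≡33), b=47^1·(≡2) mod 47; (33|47)=-1, (2|47)=+1; (−1)^{2·1·23}·(-1)^1·(+1)^2 = -1.
v=11: a=11^2·(≡1), b=11^1·(≡3) mod 11; (1|11)=+1, (3|11)=+1; (−1)^{2·1·5}·(+1)^1·(+1)^2 = +1.
v=2: v_2(a)=4, v_2(b)=3; units ≡ 5, 3 (mod 8); ε·ε+αω+βω = 0·1+4·1+3·1 ≡ 1  ⇒  (a,b)_2 = -1.
v=5: a=5^4·(≡1), b=5^1·(≡1) mod 5; (1|5)=+1, (1|5)=+1; (−1)^{4·1·2}·(+1)^1·(+1)^4 = +1.
(69, -356730 / ℚ) ramifies at {2, 47}: a division algebra.

[2, 47]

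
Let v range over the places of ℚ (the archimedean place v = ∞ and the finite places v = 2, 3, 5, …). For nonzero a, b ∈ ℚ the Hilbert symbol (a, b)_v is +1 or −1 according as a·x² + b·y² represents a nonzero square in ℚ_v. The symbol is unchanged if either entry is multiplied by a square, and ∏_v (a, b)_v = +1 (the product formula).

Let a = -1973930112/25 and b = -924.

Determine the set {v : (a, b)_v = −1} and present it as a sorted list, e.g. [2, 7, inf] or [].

[7, inf]

Mod squares: a ≡ -2, b ≡ -231. Check v ∈ {∞, 2, 3, 5, 7, 11, 17}.
v=2: v_2(a)=7, v_2(b)=2; units ≡ 7, 1 (mod 8); ε·ε+αω+βω = 1·0+7·0+2·0 ≡ 0  ⇒  (a,b)_2 = +1.
v=7: a=7^2·(≡3), b=7^1·(≡1) mod 7; (3|7)=-1, (1|7)=+1; (−1)^{2·1·3}·(-1)^1·(+1)^2 = -1.
v=5: a=5^-2·(≡3), b=5^0·(≡1) mod 5; (3|5)=-1, (1|5)=+1; (−1)^{-2·0·2}·(-1)^0·(+1)^-2 = +1.
v=∞: -2 < 0 and -231 < 0  ⇒  (a,b)_∞ = -1.
v=11: a=11^2·(≡4), b=11^1·(≡4) mod 11; (4|11)=+1, (4|11)=+1; (−1)^{2·1·5}·(+1)^1·(+1)^2 = +1.
v=17: a=17^2·(≡15), b=17^0·(≡11) mod 17; (15|17)=+1, (11|17)=-1; (−1)^{2·0·8}·(+1)^0·(-1)^2 = +1.
v=3: a=3^2·(≡1), b=3^1·(≡1) mod 3; (1|3)=+1, (1|3)=+1; (−1)^{2·1·1}·(+1)^1·(+1)^2 = +1.
(-2, -231 / ℚ) ramifies at {7, ∞}: a division algebra.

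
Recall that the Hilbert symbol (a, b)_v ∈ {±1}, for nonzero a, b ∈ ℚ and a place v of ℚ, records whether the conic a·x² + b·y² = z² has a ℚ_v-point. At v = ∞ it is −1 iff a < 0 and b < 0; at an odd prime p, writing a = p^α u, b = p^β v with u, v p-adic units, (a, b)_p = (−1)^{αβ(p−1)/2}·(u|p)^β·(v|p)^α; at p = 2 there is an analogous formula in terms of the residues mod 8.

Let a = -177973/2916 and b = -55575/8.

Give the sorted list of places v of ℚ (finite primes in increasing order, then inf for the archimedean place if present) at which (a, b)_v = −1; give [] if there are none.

Mod squares: a ≡ -493, b ≡ -494. Check v ∈ {∞, 2, 3, 5, 13, 17, 19, 29}.
v=17: a=17^1·(≡6), b=17^0·(≡4) mod 17; (6|17)=-1, (4|17)=+1; (−1)^{1·0·8}·(-1)^0·(+1)^1 = +1.
v=29: a=29^1·(≡17), b=29^0·(≡24) mod 29; (17|29)=-1, (24|29)=+1; (−1)^{1·0·14}·(-1)^0·(+1)^1 = +1.
v=19: a=19^2·(≡17), b=19^1·(≡12) mod 19; (17|19)=+1, (12|19)=-1; (−1)^{2·1·9}·(+1)^1·(-1)^2 = +1.
v=5: a=5^0·(≡2), b=5^2·(≡4) mod 5; (2|5)=-1, (4|5)=+1; (−1)^{0·2·2}·(-1)^2·(+1)^0 = +1.
v=2: v_2(a)=-2, v_2(b)=-3; units ≡ 3, 1 (mod 8); ε·ε+αω+βω = 1·0+-2·0+-3·1 ≡ 1  ⇒  (a,b)_2 = -1.
v=3: a=3^-6·(≡2), b=3^2·(≡1) mod 3; (2|3)=-1, (1|3)=+1; (−1)^{-6·2·1}·(-1)^2·(+1)^-6 = +1.
v=∞: -493 < 0 and -494 < 0  ⇒  (a,b)_∞ = -1.
v=13: a=13^0·(≡9), b=13^1·(≡10) mod 13; (9|13)=+1, (10|13)=+1; (−1)^{0·1·6}·(+1)^1·(+1)^0 = +1.
(-493, -494 / ℚ) ramifies at {2, ∞}: a division algebra.

[2, inf]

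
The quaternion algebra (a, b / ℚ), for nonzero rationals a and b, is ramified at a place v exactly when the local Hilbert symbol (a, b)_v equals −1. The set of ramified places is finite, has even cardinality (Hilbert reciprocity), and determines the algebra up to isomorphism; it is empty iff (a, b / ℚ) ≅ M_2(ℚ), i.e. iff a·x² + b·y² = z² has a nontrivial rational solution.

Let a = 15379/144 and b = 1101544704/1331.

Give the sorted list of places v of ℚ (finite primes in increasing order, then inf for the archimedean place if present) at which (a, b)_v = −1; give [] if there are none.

(a, b) ≡ (91, 31119) mod (ℚ^×)²; places V = {2, 3, 7, 11, 13, 23, 41, ∞}.
(a,b)_41: α=0, u≡8; β=1, v≡5 (mod 41); (8|41)=+1, (5|41)=+1; sign (−1)^0·+1^1·+1^0 = +1.
(a,b)_7: α=1, u≡5; β=0, v≡1 (mod 7); (5|7)=-1, (1|7)=+1; sign (−1)^0·-1^0·+1^1 = +1.
(a,b)_2: α=-4, β=8; u≡3, v≡7 (mod 8); ε(u)ε(v)=1·1, αω(v)=-4·0, βω(u)=8·1; sum ≡ 1  ⇒  -1.
(a,b)_11: α=0, u≡1; β=-3, v≡7 (mod 11); (1|11)=+1, (7|11)=-1; sign (−1)^0·+1^-3·-1^0 = +1.
(a,b)_13: α=3, u≡7; β=2, v≡10 (mod 13); (7|13)=-1, (10|13)=+1; sign (−1)^0·-1^2·+1^3 = +1.
(a,b)_3: α=-2, u≡1; β=3, v≡2 (mod 3); (1|3)=+1, (2|3)=-1; sign (−1)^0·+1^3·-1^-2 = +1.
(a,b)_∞: sgn(91)=+, sgn(31119)=+, so +1.
(a,b)_23: α=0, u≡14; β=1, v≡22 (mod 23); (14|23)=-1, (22|23)=-1; sign (−1)^0·-1^1·-1^0 = -1.
(91, 31119 / ℚ) ramifies at {2, 23}: a division algebra.

[2, 23]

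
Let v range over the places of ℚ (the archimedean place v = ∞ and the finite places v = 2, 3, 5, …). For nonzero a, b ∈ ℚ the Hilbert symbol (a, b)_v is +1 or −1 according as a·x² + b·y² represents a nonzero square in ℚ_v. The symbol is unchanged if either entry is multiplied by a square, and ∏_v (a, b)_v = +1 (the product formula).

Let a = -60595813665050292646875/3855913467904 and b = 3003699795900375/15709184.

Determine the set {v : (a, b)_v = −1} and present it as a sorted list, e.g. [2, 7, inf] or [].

Mod squares: a ≡ -715, b ≡ 90915. Check v ∈ {∞, 2, 3, 5, 11, 13, 19, 23, 29, 37}.
v=2: v_2(a)=-14, v_2(b)=-10; units ≡ 5, 3 (mod 8); ε·ε+αω+βω = 0·1+-14·1+-10·1 ≡ 0  ⇒  (a,b)_2 = +1.
v=37: a=37^4·(≡30), b=37^4·(≡2) mod 37; (30|37)=+1, (2|37)=-1; (−1)^{4·4·18}·(+1)^4·(-1)^4 = +1.
v=3: a=3^4·(≡2), b=3^1·(≡2) mod 3; (2|3)=-1, (2|3)=-1; (−1)^{4·1·1}·(-1)^1·(-1)^4 = -1.
v=29: a=29^-2·(≡12), b=29^-1·(≡14) mod 29; (12|29)=-1, (14|29)=-1; (−1)^{-2·-1·14}·(-1)^-1·(-1)^-2 = -1.
v=11: a=11^5·(≡9), b=11^3·(≡9) mod 11; (9|11)=+1, (9|11)=+1; (−1)^{5·3·5}·(+1)^3·(+1)^5 = -1.
v=5: a=5^5·(≡2), b=5^3·(≡2) mod 5; (2|5)=-1, (2|5)=-1; (−1)^{5·3·2}·(-1)^3·(-1)^5 = +1.
v=∞: -715 < 0 and 90915 > 0  ⇒  (a,b)_∞ = +1.
v=23: a=23^-4·(≡7), b=23^-2·(≡10) mod 23; (7|23)=-1, (10|23)=-1; (−1)^{-4·-2·11}·(-1)^-2·(-1)^-4 = +1.
v=19: a=19^2·(≡5), b=19^1·(≡16) mod 19; (5|19)=+1, (16|19)=+1; (−1)^{2·1·9}·(+1)^1·(+1)^2 = +1.
v=13: a=13^3·(≡12), b=13^2·(≡8) mod 13; (12|13)=+1, (8|13)=-1; (−1)^{3·2·6}·(+1)^2·(-1)^3 = -1.
(-715, 90915 / ℚ) ramifies at {3, 11, 13, 29}: a division algebra.

[3, 11, 13, 29]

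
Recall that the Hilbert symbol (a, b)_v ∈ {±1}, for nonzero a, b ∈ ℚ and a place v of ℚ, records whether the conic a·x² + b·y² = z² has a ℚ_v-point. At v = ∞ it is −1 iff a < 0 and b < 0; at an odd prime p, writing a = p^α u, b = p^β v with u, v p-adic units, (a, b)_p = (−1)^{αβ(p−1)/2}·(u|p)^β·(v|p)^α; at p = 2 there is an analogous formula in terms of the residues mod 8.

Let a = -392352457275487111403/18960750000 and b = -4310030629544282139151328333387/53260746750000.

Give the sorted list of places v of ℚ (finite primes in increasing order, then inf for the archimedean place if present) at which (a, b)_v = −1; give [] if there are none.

(a, b) ≡ (-172793049, -21489) mod (ℚ^×)²; places V = {2, 3, 5, 7, 11, 13, 17, 19, 23, 29, 43, 53, ∞}.
(a,b)_53: α=-2, u≡24; β=-4, v≡44 (mod 53); (24|53)=+1, (44|53)=+1; sign (−1)^0·+1^-4·+1^-2 = +1.
(a,b)_23: α=2, u≡10; β=4, v≡8 (mod 23); (10|23)=-1, (8|23)=+1; sign (−1)^0·-1^4·+1^2 = +1.
(a,b)_19: α=1, u≡1; β=1, v≡4 (mod 19); (1|19)=+1, (4|19)=+1; sign (−1)^1·+1^1·+1^1 = -1.
(a,b)_3: α=-3, u≡1; β=-3, v≡1 (mod 3); (1|3)=+1, (1|3)=+1; sign (−1)^1·+1^-3·+1^-3 = -1.
(a,b)_11: α=1, u≡9; β=0, v≡1 (mod 11); (9|11)=+1, (1|11)=+1; sign (−1)^0·+1^0·+1^1 = +1.
(a,b)_13: α=3, u≡10; β=5, v≡11 (mod 13); (10|13)=+1, (11|13)=-1; sign (−1)^0·+1^5·-1^3 = -1.
(a,b)_43: α=3, u≡40; β=6, v≡40 (mod 43); (40|43)=+1, (40|43)=+1; sign (−1)^0·+1^6·+1^3 = +1.
(a,b)_29: α=3, u≡8; β=3, v≡28 (mod 29); (8|29)=-1, (28|29)=+1; sign (−1)^0·-1^3·+1^3 = -1.
(a,b)_5: α=-6, u≡4; β=-6, v≡4 (mod 5); (4|5)=+1, (4|5)=+1; sign (−1)^0·+1^-6·+1^-6 = +1.
(a,b)_17: α=1, u≡5; β=2, v≡2 (mod 17); (5|17)=-1, (2|17)=+1; sign (−1)^0·-1^2·+1^1 = +1.
(a,b)_7: α=2, u≡3; β=2, v≡1 (mod 7); (3|7)=-1, (1|7)=+1; sign (−1)^0·-1^2·+1^2 = +1.
(a,b)_∞: sgn(-172793049)=−, sgn(-21489)=−, so -1.
(a,b)_2: α=-4, β=-4; u≡7, v≡7 (mod 8); ε(u)ε(v)=1·1, αω(v)=-4·0, βω(u)=-4·0; sum ≡ 1  ⇒  -1.
(-172793049, -21489 / ℚ) ramifies at {2, 3, 13, 19, 29, ∞}: a division algebra.

[2, 3, 13, 19, 29, inf]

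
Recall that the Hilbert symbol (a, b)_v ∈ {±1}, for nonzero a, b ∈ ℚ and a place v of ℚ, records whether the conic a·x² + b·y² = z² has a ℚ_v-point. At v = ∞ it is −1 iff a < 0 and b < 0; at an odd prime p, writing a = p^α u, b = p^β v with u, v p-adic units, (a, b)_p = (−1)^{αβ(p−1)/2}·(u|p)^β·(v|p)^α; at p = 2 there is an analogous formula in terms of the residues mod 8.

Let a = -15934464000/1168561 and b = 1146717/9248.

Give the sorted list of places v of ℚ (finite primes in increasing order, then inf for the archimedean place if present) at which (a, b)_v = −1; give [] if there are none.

Mod squares: a ≡ -17290, b ≡ 26. Check v ∈ {∞, 2, 3, 5, 7, 11, 13, 17, 19, 23, 47}.
v=2: v_2(a)=13, v_2(b)=-5; units ≡ 3, 5 (mod 8); ε·ε+αω+βω = 1·0+13·1+-5·1 ≡ 0  ⇒  (a,b)_2 = +1.
v=17: a=17^0·(≡15), b=17^-2·(≡9) mod 17; (15|17)=+1, (9|17)=+1; (−1)^{0·-2·8}·(+1)^-2·(+1)^0 = +1.
v=19: a=19^1·(≡12), b=19^0·(≡17) mod 19; (12|19)=-1, (17|19)=+1; (−1)^{1·0·9}·(-1)^0·(+1)^1 = +1.
v=11: a=11^0·(≡2), b=11^2·(≡9) mod 11; (2|11)=-1, (9|11)=+1; (−1)^{0·2·5}·(-1)^2·(+1)^0 = +1.
v=5: a=5^3·(≡3), b=5^0·(≡4) mod 5; (3|5)=-1, (4|5)=+1; (−1)^{3·0·2}·(-1)^0·(+1)^3 = +1.
v=13: a=13^1·(≡9), b=13^1·(≡6) mod 13; (9|13)=+1, (6|13)=-1; (−1)^{1·1·6}·(+1)^1·(-1)^1 = -1.
v=7: a=7^1·(≡4), b=7^0·(≡5) mod 7; (4|7)=+1, (5|7)=-1; (−1)^{1·0·3}·(+1)^0·(-1)^1 = -1.
v=47: a=47^-2·(≡12), b=47^0·(≡46) mod 47; (12|47)=+1, (46|47)=-1; (−1)^{-2·0·23}·(+1)^0·(-1)^-2 = +1.
v=3: a=3^2·(≡2), b=3^6·(≡2) mod 3; (2|3)=-1, (2|3)=-1; (−1)^{2·6·1}·(-1)^6·(-1)^2 = +1.
v=23: a=23^-2·(≡9), b=23^0·(≡3) mod 23; (9|23)=+1, (3|23)=+1; (−1)^{-2·0·11}·(+1)^0·(+1)^-2 = +1.
v=∞: -17290 < 0 and 26 > 0  ⇒  (a,b)_∞ = +1.
Ram(-17290, 26) = {7, 13}; no ℚ_7-point on the conic.

[7, 13]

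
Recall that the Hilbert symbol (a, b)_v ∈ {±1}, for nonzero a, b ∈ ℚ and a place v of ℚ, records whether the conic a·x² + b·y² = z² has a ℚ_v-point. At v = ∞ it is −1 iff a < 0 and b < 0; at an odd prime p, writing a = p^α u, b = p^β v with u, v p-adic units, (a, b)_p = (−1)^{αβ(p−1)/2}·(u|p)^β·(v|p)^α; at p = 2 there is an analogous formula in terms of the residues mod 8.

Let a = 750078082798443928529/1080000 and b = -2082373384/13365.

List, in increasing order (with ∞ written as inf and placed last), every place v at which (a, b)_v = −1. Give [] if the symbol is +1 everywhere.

[3, 5, 13, 17]

(a, b) ≡ (3003, -5610) mod (ℚ^×)²; places V = {2, 3, 5, 7, 11, 13, 17, 43, ∞}.
(a,b)_3: α=-3, u≡2; β=-5, v≡2 (mod 3); (2|3)=-1, (2|3)=-1; sign (−1)^1·-1^-5·-1^-3 = -1.
(a,b)_17: α=2, u≡3; β=1, v≡10 (mod 17); (3|17)=-1, (10|17)=-1; sign (−1)^0·-1^1·-1^2 = -1.
(a,b)_7: α=5, u≡1; β=2, v≡2 (mod 7); (1|7)=+1, (2|7)=+1; sign (−1)^0·+1^2·+1^5 = +1.
(a,b)_13: α=7, u≡12; β=2, v≡2 (mod 13); (12|13)=+1, (2|13)=-1; sign (−1)^0·+1^2·-1^7 = -1.
(a,b)_11: α=3, u≡5; β=-1, v≡6 (mod 11); (5|11)=+1, (6|11)=-1; sign (−1)^1·+1^-1·-1^3 = +1.
(a,b)_∞: sgn(3003)=+, sgn(-5610)=−, so +1.
(a,b)_43: α=2, u≡41; β=2, v≡38 (mod 43); (41|43)=+1, (38|43)=+1; sign (−1)^0·+1^2·+1^2 = +1.
(a,b)_5: α=-4, u≡3; β=-1, v≡2 (mod 5); (3|5)=-1, (2|5)=-1; sign (−1)^0·-1^-1·-1^-4 = -1.
(a,b)_2: α=-6, β=3; u≡3, v≡3 (mod 8); ε(u)ε(v)=1·1, αω(v)=-6·1, βω(u)=3·1; sum ≡ 0  ⇒  +1.
Ram(3003, -5610) = {3, 5, 13, 17}; no ℚ_3-point on the conic.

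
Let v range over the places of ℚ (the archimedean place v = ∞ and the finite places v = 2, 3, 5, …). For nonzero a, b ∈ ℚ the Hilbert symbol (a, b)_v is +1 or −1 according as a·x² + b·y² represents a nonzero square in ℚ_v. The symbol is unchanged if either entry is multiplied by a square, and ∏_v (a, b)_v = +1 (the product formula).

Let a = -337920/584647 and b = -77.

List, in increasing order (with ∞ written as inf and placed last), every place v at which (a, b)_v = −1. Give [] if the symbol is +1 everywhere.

[2, 5, 7, inf]

Mod squares: a ≡ -2310, b ≡ -77. Check v ∈ {∞, 2, 3, 5, 7, 11, 17}.
v=3: a=3^1·(≡1), b=3^0·(≡1) mod 3; (1|3)=+1, (1|3)=+1; (−1)^{1·0·1}·(+1)^0·(+1)^1 = +1.
v=17: a=17^-4·(≡13), b=17^0·(≡8) mod 17; (13|17)=+1, (8|17)=+1; (−1)^{-4·0·8}·(+1)^0·(+1)^-4 = +1.
v=7: a=7^-1·(≡3), b=7^1·(≡3) mod 7; (3|7)=-1, (3|7)=-1; (−1)^{-1·1·3}·(-1)^1·(-1)^-1 = -1.
v=5: a=5^1·(≡3), b=5^0·(≡3) mod 5; (3|5)=-1, (3|5)=-1; (−1)^{1·0·2}·(-1)^0·(-1)^1 = -1.
v=∞: -2310 < 0 and -77 < 0  ⇒  (a,b)_∞ = -1.
v=11: a=11^1·(≡10), b=11^1·(≡4) mod 11; (10|11)=-1, (4|11)=+1; (−1)^{1·1·5}·(-1)^1·(+1)^1 = +1.
v=2: v_2(a)=11, v_2(b)=0; units ≡ 5, 3 (mod 8); ε·ε+αω+βω = 0·1+11·1+0·1 ≡ 1  ⇒  (a,b)_2 = -1.
|Ram(-2310, -77)| = 4, even; anisotropic at {2, 5, 7, ∞}.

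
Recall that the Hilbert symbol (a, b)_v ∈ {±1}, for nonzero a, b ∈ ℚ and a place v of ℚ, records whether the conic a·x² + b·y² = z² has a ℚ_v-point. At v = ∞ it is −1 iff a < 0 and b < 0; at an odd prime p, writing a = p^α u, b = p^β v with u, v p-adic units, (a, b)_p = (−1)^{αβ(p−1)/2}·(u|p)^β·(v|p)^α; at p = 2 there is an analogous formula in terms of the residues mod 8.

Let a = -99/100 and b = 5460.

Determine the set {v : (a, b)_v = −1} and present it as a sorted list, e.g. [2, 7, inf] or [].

(a, b) ≡ (-11, 1365) mod (ℚ^×)²; places V = {2, 3, 5, 7, 11, 13, ∞}.
(a,b)_∞: sgn(-11)=−, sgn(1365)=+, so +1.
(a,b)_3: α=2, u≡1; β=1, v≡2 (mod 3); (1|3)=+1, (2|3)=-1; sign (−1)^0·+1^1·-1^2 = +1.
(a,b)_11: α=1, u≡2; β=0, v≡4 (mod 11); (2|11)=-1, (4|11)=+1; sign (−1)^0·-1^0·+1^1 = +1.
(a,b)_13: α=0, u≡2; β=1, v≡4 (mod 13); (2|13)=-1, (4|13)=+1; sign (−1)^0·-1^1·+1^0 = -1.
(a,b)_7: α=0, u≡3; β=1, v≡3 (mod 7); (3|7)=-1, (3|7)=-1; sign (−1)^0·-1^1·-1^0 = -1.
(a,b)_5: α=-2, u≡4; β=1, v≡2 (mod 5); (4|5)=+1, (2|5)=-1; sign (−1)^0·+1^1·-1^-2 = +1.
(a,b)_2: α=-2, β=2; u≡5, v≡5 (mod 8); ε(u)ε(v)=0·0, αω(v)=-2·1, βω(u)=2·1; sum ≡ 0  ⇒  +1.
|Ram(-11, 1365)| = 2, even; anisotropic at {7, 13}.

[7, 13]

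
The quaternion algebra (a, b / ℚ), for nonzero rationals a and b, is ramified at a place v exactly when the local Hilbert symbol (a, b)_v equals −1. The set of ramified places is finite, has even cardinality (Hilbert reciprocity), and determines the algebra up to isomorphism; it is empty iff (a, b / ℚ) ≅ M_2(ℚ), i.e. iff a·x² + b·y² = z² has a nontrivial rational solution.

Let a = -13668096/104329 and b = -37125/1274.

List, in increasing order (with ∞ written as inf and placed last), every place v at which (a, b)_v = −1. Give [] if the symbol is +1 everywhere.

[13, inf]

(a, b) ≡ (-39, -4290) mod (ℚ^×)²; places V = {2, 3, 5, 7, 11, 13, 17, 19, 37, ∞}.
(a,b)_7: α=0, u≡6; β=-2, v≡2 (mod 7); (6|7)=-1, (2|7)=+1; sign (−1)^0·-1^-2·+1^0 = +1.
(a,b)_17: α=-2, u≡10; β=0, v≡14 (mod 17); (10|17)=-1, (14|17)=-1; sign (−1)^0·-1^0·-1^-2 = +1.
(a,b)_3: α=1, u≡2; β=3, v≡1 (mod 3); (2|3)=-1, (1|3)=+1; sign (−1)^1·-1^3·+1^1 = +1.
(a,b)_37: α=2, u≡23; β=0, v≡13 (mod 37); (23|37)=-1, (13|37)=-1; sign (−1)^0·-1^0·-1^2 = +1.
(a,b)_2: α=8, β=-1; u≡1, v≡7 (mod 8); ε(u)ε(v)=0·1, αω(v)=8·0, βω(u)=-1·0; sum ≡ 0  ⇒  +1.
(a,b)_19: α=-2, u≡12; β=0, v≡1 (mod 19); (12|19)=-1, (1|19)=+1; sign (−1)^0·-1^0·+1^-2 = +1.
(a,b)_∞: sgn(-39)=−, sgn(-4290)=−, so -1.
(a,b)_11: α=0, u≡4; β=1, v≡10 (mod 11); (4|11)=+1, (10|11)=-1; sign (−1)^0·+1^1·-1^0 = +1.
(a,b)_13: α=1, u≡12; β=-1, v≡6 (mod 13); (12|13)=+1, (6|13)=-1; sign (−1)^0·+1^-1·-1^1 = -1.
(a,b)_5: α=0, u≡1; β=3, v≡2 (mod 5); (1|5)=+1, (2|5)=-1; sign (−1)^0·+1^3·-1^0 = +1.
|Ram(-39, -4290)| = 2, even; anisotropic at {13, ∞}.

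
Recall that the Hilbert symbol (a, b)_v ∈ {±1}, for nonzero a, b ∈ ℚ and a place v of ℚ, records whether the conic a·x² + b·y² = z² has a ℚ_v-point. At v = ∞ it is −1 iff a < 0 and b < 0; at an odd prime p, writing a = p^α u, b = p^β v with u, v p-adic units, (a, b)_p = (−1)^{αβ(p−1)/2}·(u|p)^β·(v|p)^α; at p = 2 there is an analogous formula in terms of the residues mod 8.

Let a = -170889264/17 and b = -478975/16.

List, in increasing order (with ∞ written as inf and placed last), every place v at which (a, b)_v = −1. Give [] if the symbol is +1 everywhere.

[23, inf]

Mod squares: a ≡ -5083, b ≡ -391. Check v ∈ {∞, 2, 3, 5, 7, 13, 17, 23}.
v=3: a=3^6·(≡2), b=3^0·(≡2) mod 3; (2|3)=-1, (2|3)=-1; (−1)^{6·0·1}·(-1)^0·(-1)^6 = +1.
v=23: a=23^1·(≡8), b=23^1·(≡8) mod 23; (8|23)=+1, (8|23)=+1; (−1)^{1·1·11}·(+1)^1·(+1)^1 = -1.
v=5: a=5^0·(≡3), b=5^2·(≡1) mod 5; (3|5)=-1, (1|5)=+1; (−1)^{0·2·2}·(-1)^2·(+1)^0 = +1.
v=17: a=17^-1·(≡6), b=17^1·(≡6) mod 17; (6|17)=-1, (6|17)=-1; (−1)^{-1·1·8}·(-1)^1·(-1)^-1 = +1.
v=7: a=7^2·(≡6), b=7^2·(≡2) mod 7; (6|7)=-1, (2|7)=+1; (−1)^{2·2·3}·(-1)^2·(+1)^2 = +1.
v=2: v_2(a)=4, v_2(b)=-4; units ≡ 5, 1 (mod 8); ε·ε+αω+βω = 0·0+4·0+-4·1 ≡ 0  ⇒  (a,b)_2 = +1.
v=∞: -5083 < 0 and -391 < 0  ⇒  (a,b)_∞ = -1.
v=13: a=13^1·(≡3), b=13^0·(≡12) mod 13; (3|13)=+1, (12|13)=+1; (−1)^{1·0·6}·(+1)^0·(+1)^1 = +1.
(-5083, -391 / ℚ) ramifies at {23, ∞}: a division algebra.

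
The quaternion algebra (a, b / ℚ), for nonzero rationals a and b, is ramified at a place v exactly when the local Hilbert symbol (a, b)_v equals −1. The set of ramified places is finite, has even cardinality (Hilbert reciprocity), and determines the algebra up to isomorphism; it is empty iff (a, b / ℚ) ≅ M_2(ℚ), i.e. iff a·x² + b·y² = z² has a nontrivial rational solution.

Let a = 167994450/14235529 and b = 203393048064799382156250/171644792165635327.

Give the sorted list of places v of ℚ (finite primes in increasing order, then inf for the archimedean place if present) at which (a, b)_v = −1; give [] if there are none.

Mod squares: a ≡ 2, b ≡ 406. Check v ∈ {∞, 2, 3, 5, 7, 11, 13, 29, 47}.
v=2: v_2(a)=1, v_2(b)=1; units ≡ 1, 3 (mod 8); ε·ε+αω+βω = 0·1+1·1+1·0 ≡ 1  ⇒  (a,b)_2 = -1.
v=5: a=5^2·(≡2), b=5^6·(≡4) mod 5; (2|5)=-1, (4|5)=+1; (−1)^{2·6·2}·(-1)^6·(+1)^2 = +1.
v=13: a=13^2·(≡2), b=13^4·(≡1) mod 13; (2|13)=-1, (1|13)=+1; (−1)^{2·4·6}·(-1)^4·(+1)^2 = +1.
v=11: a=11^-2·(≡2), b=11^-6·(≡2) mod 11; (2|11)=-1, (2|11)=-1; (−1)^{-2·-6·5}·(-1)^-6·(-1)^-2 = +1.
v=47: a=47^2·(≡27), b=47^6·(≡45) mod 47; (27|47)=+1, (45|47)=-1; (−1)^{2·6·23}·(+1)^6·(-1)^2 = +1.
v=7: a=7^-6·(≡4), b=7^-13·(≡2) mod 7; (4|7)=+1, (2|7)=+1; (−1)^{-6·-13·3}·(+1)^-13·(+1)^-6 = +1.
v=29: a=29^0·(≡26), b=29^1·(≡10) mod 29; (26|29)=-1, (10|29)=-1; (−1)^{0·1·14}·(-1)^1·(-1)^0 = -1.
v=∞: 2 > 0 and 406 > 0  ⇒  (a,b)_∞ = +1.
v=3: a=3^2·(≡2), b=3^6·(≡1) mod 3; (2|3)=-1, (1|3)=+1; (−1)^{2·6·1}·(-1)^6·(+1)^2 = +1.
(2, 406 / ℚ) ramifies at {2, 29}: a division algebra.

[2, 29]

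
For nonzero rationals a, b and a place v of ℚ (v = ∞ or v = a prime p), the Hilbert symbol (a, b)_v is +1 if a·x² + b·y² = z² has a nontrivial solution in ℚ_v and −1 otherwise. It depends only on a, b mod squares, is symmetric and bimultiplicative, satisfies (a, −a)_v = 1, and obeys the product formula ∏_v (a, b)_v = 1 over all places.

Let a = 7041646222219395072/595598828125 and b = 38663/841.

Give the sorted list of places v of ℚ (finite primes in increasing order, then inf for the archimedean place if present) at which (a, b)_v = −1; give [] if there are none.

Mod squares: a ≡ 177859, b ≡ 23. Check v ∈ {∞, 2, 3, 5, 7, 11, 13, 17, 19, 23, 29, 37, 41}.
v=19: a=19^1·(≡13), b=19^0·(≡11) mod 19; (13|19)=-1, (11|19)=+1; (−1)^{1·0·9}·(-1)^0·(+1)^1 = +1.
v=11: a=11^3·(≡7), b=11^0·(≡4) mod 11; (7|11)=-1, (4|11)=+1; (−1)^{3·0·5}·(-1)^0·(+1)^3 = +1.
v=∞: 177859 > 0 and 23 > 0  ⇒  (a,b)_∞ = +1.
v=13: a=13^2·(≡8), b=13^0·(≡3) mod 13; (8|13)=-1, (3|13)=+1; (−1)^{2·0·6}·(-1)^0·(+1)^2 = +1.
v=29: a=29^-2·(≡21), b=29^-2·(≡6) mod 29; (21|29)=-1, (6|29)=+1; (−1)^{-2·-2·14}·(-1)^-2·(+1)^-2 = +1.
v=37: a=37^-1·(≡12), b=37^0·(≡15) mod 37; (12|37)=+1, (15|37)=-1; (−1)^{-1·0·18}·(+1)^0·(-1)^-1 = -1.
v=2: v_2(a)=14, v_2(b)=0; units ≡ 3, 7 (mod 8); ε·ε+αω+βω = 1·1+14·0+0·1 ≡ 1  ⇒  (a,b)_2 = -1.
v=7: a=7^-2·(≡6), b=7^0·(≡2) mod 7; (6|7)=-1, (2|7)=+1; (−1)^{-2·0·3}·(-1)^0·(+1)^-2 = +1.
v=17: a=17^2·(≡12), b=17^0·(≡7) mod 17; (12|17)=-1, (7|17)=-1; (−1)^{2·0·8}·(-1)^0·(-1)^2 = +1.
v=41: a=41^2·(≡23), b=41^2·(≡5) mod 41; (23|41)=+1, (5|41)=+1; (−1)^{2·2·20}·(+1)^2·(+1)^2 = +1.
v=5: a=5^-8·(≡4), b=5^0·(≡3) mod 5; (4|5)=+1, (3|5)=-1; (−1)^{-8·0·2}·(+1)^0·(-1)^-8 = +1.
v=23: a=23^1·(≡14), b=23^1·(≡9) mod 23; (14|23)=-1, (9|23)=+1; (−1)^{1·1·11}·(-1)^1·(+1)^1 = +1.
v=3: a=3^2·(≡1), b=3^0·(≡2) mod 3; (1|3)=+1, (2|3)=-1; (−1)^{2·0·1}·(+1)^0·(-1)^2 = +1.
Ram(177859, 23) = {2, 37}; no ℚ_2-point on the conic.

[2, 37]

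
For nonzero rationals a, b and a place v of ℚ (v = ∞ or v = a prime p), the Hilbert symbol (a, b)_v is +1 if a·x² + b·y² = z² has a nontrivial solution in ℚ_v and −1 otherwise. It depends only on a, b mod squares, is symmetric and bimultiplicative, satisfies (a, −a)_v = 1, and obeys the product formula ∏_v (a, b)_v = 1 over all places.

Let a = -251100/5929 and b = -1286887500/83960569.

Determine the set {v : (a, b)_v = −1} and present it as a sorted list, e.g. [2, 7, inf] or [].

Mod squares: a ≡ -31, b ≡ -6355. Check v ∈ {∞, 2, 3, 5, 7, 11, 17, 31, 41}.
v=41: a=41^0·(≡1), b=41^1·(≡36) mod 41; (1|41)=+1, (36|41)=+1; (−1)^{0·1·20}·(+1)^1·(+1)^0 = +1.
v=5: a=5^2·(≡4), b=5^5·(≡4) mod 5; (4|5)=+1, (4|5)=+1; (−1)^{2·5·2}·(+1)^5·(+1)^2 = +1.
v=17: a=17^0·(≡11), b=17^-2·(≡7) mod 17; (11|17)=-1, (7|17)=-1; (−1)^{0·-2·8}·(-1)^-2·(-1)^0 = +1.
v=11: a=11^-2·(≡6), b=11^-2·(≡4) mod 11; (6|11)=-1, (4|11)=+1; (−1)^{-2·-2·5}·(-1)^-2·(+1)^-2 = +1.
v=31: a=31^1·(≡26), b=31^1·(≡29) mod 31; (26|31)=-1, (29|31)=-1; (−1)^{1·1·15}·(-1)^1·(-1)^1 = -1.
v=∞: -31 < 0 and -6355 < 0  ⇒  (a,b)_∞ = -1.
v=2: v_2(a)=2, v_2(b)=2; units ≡ 1, 5 (mod 8); ε·ε+αω+βω = 0·0+2·1+2·0 ≡ 0  ⇒  (a,b)_2 = +1.
v=7: a=7^-2·(≡2), b=7^-4·(≡1) mod 7; (2|7)=+1, (1|7)=+1; (−1)^{-2·-4·3}·(+1)^-4·(+1)^-2 = +1.
v=3: a=3^4·(≡2), b=3^4·(≡2) mod 3; (2|3)=-1, (2|3)=-1; (−1)^{4·4·1}·(-1)^4·(-1)^4 = +1.
|Ram(-31, -6355)| = 2, even; anisotropic at {31, ∞}.

[31, inf]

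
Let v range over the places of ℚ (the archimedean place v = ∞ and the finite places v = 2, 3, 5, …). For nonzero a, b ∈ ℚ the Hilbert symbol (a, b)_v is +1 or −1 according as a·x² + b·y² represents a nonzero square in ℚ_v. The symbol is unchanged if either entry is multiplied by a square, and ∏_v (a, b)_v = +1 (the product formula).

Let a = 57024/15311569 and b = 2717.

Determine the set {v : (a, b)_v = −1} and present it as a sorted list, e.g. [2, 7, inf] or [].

(a, b) ≡ (11, 2717) mod (ℚ^×)²; places V = {2, 3, 7, 11, 13, 19, 43, ∞}.
(a,b)_3: α=4, u≡2; β=0, v≡2 (mod 3); (2|3)=-1, (2|3)=-1; sign (−1)^0·-1^0·-1^4 = +1.
(a,b)_7: α=-2, u≡2; β=0, v≡1 (mod 7); (2|7)=+1, (1|7)=+1; sign (−1)^0·+1^0·+1^-2 = +1.
(a,b)_∞: sgn(11)=+, sgn(2717)=+, so +1.
(a,b)_11: α=1, u≡4; β=1, v≡5 (mod 11); (4|11)=+1, (5|11)=+1; sign (−1)^1·+1^1·+1^1 = -1.
(a,b)_2: α=6, β=0; u≡3, v≡5 (mod 8); ε(u)ε(v)=1·0, αω(v)=6·1, βω(u)=0·1; sum ≡ 0  ⇒  +1.
(a,b)_19: α=0, u≡5; β=1, v≡10 (mod 19); (5|19)=+1, (10|19)=-1; sign (−1)^0·+1^1·-1^0 = +1.
(a,b)_43: α=-2, u≡14; β=0, v≡8 (mod 43); (14|43)=+1, (8|43)=-1; sign (−1)^0·+1^0·-1^-2 = +1.
(a,b)_13: α=-2, u≡8; β=1, v≡1 (mod 13); (8|13)=-1, (1|13)=+1; sign (−1)^0·-1^1·+1^-2 = -1.
|Ram(11, 2717)| = 2, even; anisotropic at {11, 13}.

[11, 13]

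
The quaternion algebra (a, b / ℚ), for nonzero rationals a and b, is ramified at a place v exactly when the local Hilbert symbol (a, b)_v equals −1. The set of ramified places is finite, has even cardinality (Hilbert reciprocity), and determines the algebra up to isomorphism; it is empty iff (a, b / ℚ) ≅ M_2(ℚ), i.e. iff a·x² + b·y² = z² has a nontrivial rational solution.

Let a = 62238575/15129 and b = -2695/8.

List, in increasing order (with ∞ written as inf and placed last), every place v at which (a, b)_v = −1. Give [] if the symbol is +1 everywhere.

(a, b) ≡ (23, -110) mod (ℚ^×)²; places V = {2, 3, 5, 7, 11, 23, 41, 47, ∞}.
(a,b)_11: α=0, u≡9; β=1, v≡1 (mod 11); (9|11)=+1, (1|11)=+1; sign (−1)^0·+1^1·+1^0 = +1.
(a,b)_47: α=2, u≡5; β=0, v≡45 (mod 47); (5|47)=-1, (45|47)=-1; sign (−1)^0·-1^0·-1^2 = +1.
(a,b)_3: α=-2, u≡2; β=0, v≡1 (mod 3); (2|3)=-1, (1|3)=+1; sign (−1)^0·-1^0·+1^-2 = +1.
(a,b)_41: α=-2, u≡32; β=0, v≡27 (mod 41); (32|41)=+1, (27|41)=-1; sign (−1)^0·+1^0·-1^-2 = +1.
(a,b)_2: α=0, β=-3; u≡7, v≡1 (mod 8); ε(u)ε(v)=1·0, αω(v)=0·0, βω(u)=-3·0; sum ≡ 0  ⇒  +1.
(a,b)_7: α=2, u≡2; β=2, v≡1 (mod 7); (2|7)=+1, (1|7)=+1; sign (−1)^0·+1^2·+1^2 = +1.
(a,b)_∞: sgn(23)=+, sgn(-110)=−, so +1.
(a,b)_23: α=1, u≡8; β=0, v≡11 (mod 23); (8|23)=+1, (11|23)=-1; sign (−1)^0·+1^0·-1^1 = -1.
(a,b)_5: α=2, u≡2; β=1, v≡2 (mod 5); (2|5)=-1, (2|5)=-1; sign (−1)^0·-1^1·-1^2 = -1.
Ram(23, -110) = {5, 23}; no ℚ_5-point on the conic.

[5, 23]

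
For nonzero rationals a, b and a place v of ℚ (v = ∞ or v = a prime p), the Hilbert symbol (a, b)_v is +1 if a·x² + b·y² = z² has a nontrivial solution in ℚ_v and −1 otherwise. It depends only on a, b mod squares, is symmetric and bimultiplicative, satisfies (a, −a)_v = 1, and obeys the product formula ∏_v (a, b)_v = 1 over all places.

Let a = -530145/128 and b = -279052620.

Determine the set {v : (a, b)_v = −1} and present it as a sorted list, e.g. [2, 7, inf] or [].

[2, 3, 5, 11, 17, inf]

(a, b) ≡ (-13090, -1995) mod (ℚ^×)²; places V = {2, 3, 5, 7, 11, 17, 19, ∞}.
(a,b)_3: α=4, u≡2; β=1, v≡1 (mod 3); (2|3)=-1, (1|3)=+1; sign (−1)^0·-1^1·+1^4 = -1.
(a,b)_7: α=1, u≡6; β=1, v≡4 (mod 7); (6|7)=-1, (4|7)=+1; sign (−1)^1·-1^1·+1^1 = +1.
(a,b)_11: α=1, u≡1; β=2, v≡7 (mod 11); (1|11)=+1, (7|11)=-1; sign (−1)^0·+1^2·-1^1 = -1.
(a,b)_5: α=1, u≡2; β=1, v≡1 (mod 5); (2|5)=-1, (1|5)=+1; sign (−1)^0·-1^1·+1^1 = -1.
(a,b)_∞: sgn(-13090)=−, sgn(-1995)=−, so -1.
(a,b)_19: α=0, u≡9; β=1, v≡1 (mod 19); (9|19)=+1, (1|19)=+1; sign (−1)^0·+1^1·+1^0 = +1.
(a,b)_2: α=-7, β=2; u≡7, v≡5 (mod 8); ε(u)ε(v)=1·0, αω(v)=-7·1, βω(u)=2·0; sum ≡ 1  ⇒  -1.
(a,b)_17: α=1, u≡3; β=2, v≡3 (mod 17); (3|17)=-1, (3|17)=-1; sign (−1)^0·-1^2·-1^1 = -1.
Ram(-13090, -1995) = {2, 3, 5, 11, 17, ∞}; no ℚ_2-point on the conic.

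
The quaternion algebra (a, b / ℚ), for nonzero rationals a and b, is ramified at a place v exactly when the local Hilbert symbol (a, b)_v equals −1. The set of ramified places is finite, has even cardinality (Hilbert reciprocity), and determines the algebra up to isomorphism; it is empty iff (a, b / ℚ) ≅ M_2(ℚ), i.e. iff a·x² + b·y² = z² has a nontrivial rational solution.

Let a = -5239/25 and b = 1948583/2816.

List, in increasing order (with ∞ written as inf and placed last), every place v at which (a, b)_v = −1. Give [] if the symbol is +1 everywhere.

[11, 13, 23, 31]

(a, b) ≡ (-31, 437437) mod (ℚ^×)²; places V = {2, 5, 7, 11, 13, 19, 23, 31, ∞}.
(a,b)_5: α=-2, u≡1; β=0, v≡3 (mod 5); (1|5)=+1, (3|5)=-1; sign (−1)^0·+1^0·-1^-2 = +1.
(a,b)_11: α=0, u≡10; β=-1, v≡7 (mod 11); (10|11)=-1, (7|11)=-1; sign (−1)^0·-1^-1·-1^0 = -1.
(a,b)_13: α=2, u≡5; β=1, v≡5 (mod 13); (5|13)=-1, (5|13)=-1; sign (−1)^0·-1^1·-1^2 = -1.
(a,b)_19: α=0, u≡4; β=1, v≡13 (mod 19); (4|19)=+1, (13|19)=-1; sign (−1)^0·+1^1·-1^0 = +1.
(a,b)_23: α=0, u≡14; β=1, v≡15 (mod 23); (14|23)=-1, (15|23)=-1; sign (−1)^0·-1^1·-1^0 = -1.
(a,b)_31: α=1, u≡23; β=0, v≡3 (mod 31); (23|31)=-1, (3|31)=-1; sign (−1)^0·-1^0·-1^1 = -1.
(a,b)_7: α=0, u≡1; β=3, v≡2 (mod 7); (1|7)=+1, (2|7)=+1; sign (−1)^0·+1^3·+1^0 = +1.
(a,b)_2: α=0, β=-8; u≡1, v≡5 (mod 8); ε(u)ε(v)=0·0, αω(v)=0·1, βω(u)=-8·0; sum ≡ 0  ⇒  +1.
(a,b)_∞: sgn(-31)=−, sgn(437437)=+, so +1.
(-31, 437437 / ℚ) ramifies at {11, 13, 23, 31}: a division algebra.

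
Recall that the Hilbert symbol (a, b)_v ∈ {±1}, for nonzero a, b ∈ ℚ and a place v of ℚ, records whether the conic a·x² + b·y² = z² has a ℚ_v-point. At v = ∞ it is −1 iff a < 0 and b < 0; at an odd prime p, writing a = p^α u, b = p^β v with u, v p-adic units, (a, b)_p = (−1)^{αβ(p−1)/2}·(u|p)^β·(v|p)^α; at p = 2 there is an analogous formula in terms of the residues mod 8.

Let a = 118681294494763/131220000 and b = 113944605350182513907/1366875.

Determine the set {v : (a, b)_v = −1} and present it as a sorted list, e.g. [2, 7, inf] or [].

[3, 19]

Mod squares: a ≡ 646646, b ≡ 90321. Check v ∈ {∞, 2, 3, 5, 7, 11, 13, 17, 19, 23}.
v=11: a=11^1·(≡2), b=11^1·(≡1) mod 11; (2|11)=-1, (1|11)=+1; (−1)^{1·1·5}·(-1)^1·(+1)^1 = +1.
v=19: a=19^1·(≡5), b=19^2·(≡12) mod 19; (5|19)=+1, (12|19)=-1; (−1)^{1·2·9}·(+1)^2·(-1)^1 = -1.
v=13: a=13^1·(≡9), b=13^4·(≡9) mod 13; (9|13)=+1, (9|13)=+1; (−1)^{1·4·6}·(+1)^4·(+1)^1 = +1.
v=17: a=17^3·(≡4), b=17^3·(≡4) mod 17; (4|17)=+1, (4|17)=+1; (−1)^{3·3·8}·(+1)^3·(+1)^3 = +1.
v=3: a=3^-8·(≡2), b=3^-7·(≡2) mod 3; (2|3)=-1, (2|3)=-1; (−1)^{-8·-7·1}·(-1)^-7·(-1)^-8 = -1.
v=∞: 646646 > 0 and 90321 > 0  ⇒  (a,b)_∞ = +1.
v=7: a=7^5·(≡5), b=7^5·(≡2) mod 7; (5|7)=-1, (2|7)=+1; (−1)^{5·5·3}·(-1)^5·(+1)^5 = +1.
v=5: a=5^-4·(≡4), b=5^-4·(≡1) mod 5; (4|5)=+1, (1|5)=+1; (−1)^{-4·-4·2}·(+1)^-4·(+1)^-4 = +1.
v=23: a=23^2·(≡18), b=23^3·(≡17) mod 23; (18|23)=+1, (17|23)=-1; (−1)^{2·3·11}·(+1)^3·(-1)^2 = +1.
v=2: v_2(a)=-5, v_2(b)=0; units ≡ 3, 1 (mod 8); ε·ε+αω+βω = 1·0+-5·0+0·1 ≡ 0  ⇒  (a,b)_2 = +1.
Ram(646646, 90321) = {3, 19}; no ℚ_3-point on the conic.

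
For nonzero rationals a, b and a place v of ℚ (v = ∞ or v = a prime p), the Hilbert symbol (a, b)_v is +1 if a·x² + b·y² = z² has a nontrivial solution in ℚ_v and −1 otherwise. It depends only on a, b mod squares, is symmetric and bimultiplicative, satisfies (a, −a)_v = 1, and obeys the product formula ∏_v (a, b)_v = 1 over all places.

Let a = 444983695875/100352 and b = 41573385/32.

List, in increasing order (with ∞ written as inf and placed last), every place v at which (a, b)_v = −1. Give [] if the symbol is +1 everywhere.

[2, 3, 7, 29, 37, 41]

Mod squares: a ≡ 35670, b ≡ 9238530. Check v ∈ {∞, 2, 3, 5, 7, 29, 37, 41}.
v=37: a=37^2·(≡35), b=37^1·(≡17) mod 37; (35|37)=-1, (17|37)=-1; (−1)^{2·1·18}·(-1)^1·(-1)^2 = -1.
v=2: v_2(a)=-11, v_2(b)=-5; units ≡ 3, 1 (mod 8); ε·ε+αω+βω = 1·0+-11·0+-5·1 ≡ 1  ⇒  (a,b)_2 = -1.
v=7: a=7^-2·(≡3), b=7^1·(≡6) mod 7; (3|7)=-1, (6|7)=-1; (−1)^{-2·1·3}·(-1)^1·(-1)^-2 = -1.
v=29: a=29^1·(≡10), b=29^1·(≡22) mod 29; (10|29)=-1, (22|29)=+1; (−1)^{1·1·14}·(-1)^1·(+1)^1 = -1.
v=41: a=41^1·(≡8), b=41^1·(≡3) mod 41; (8|41)=+1, (3|41)=-1; (−1)^{1·1·20}·(+1)^1·(-1)^1 = -1.
v=∞: 35670 > 0 and 9238530 > 0  ⇒  (a,b)_∞ = +1.
v=5: a=5^3·(≡1), b=5^1·(≡1) mod 5; (1|5)=+1, (1|5)=+1; (−1)^{3·1·2}·(+1)^1·(+1)^3 = +1.
v=3: a=3^7·(≡1), b=3^3·(≡1) mod 3; (1|3)=+1, (1|3)=+1; (−1)^{7·3·1}·(+1)^3·(+1)^7 = -1.
(35670, 9238530 / ℚ) ramifies at {2, 3, 7, 29, 37, 41}: a division algebra.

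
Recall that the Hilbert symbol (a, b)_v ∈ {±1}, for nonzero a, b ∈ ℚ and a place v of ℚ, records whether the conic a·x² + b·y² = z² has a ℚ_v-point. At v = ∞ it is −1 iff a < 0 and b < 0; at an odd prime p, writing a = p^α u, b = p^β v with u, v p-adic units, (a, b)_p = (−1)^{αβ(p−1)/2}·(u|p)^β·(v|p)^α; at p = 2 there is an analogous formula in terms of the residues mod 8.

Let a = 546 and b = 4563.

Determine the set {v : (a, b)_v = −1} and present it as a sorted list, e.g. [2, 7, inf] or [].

Mod squares: a ≡ 546, b ≡ 3. Check v ∈ {∞, 2, 3, 7, 13}.
v=13: a=13^1·(≡3), b=13^2·(≡1) mod 13; (3|13)=+1, (1|13)=+1; (−1)^{1·2·6}·(+1)^2·(+1)^1 = +1.
v=3: a=3^1·(≡2), b=3^3·(≡1) mod 3; (2|3)=-1, (1|3)=+1; (−1)^{1·3·1}·(-1)^3·(+1)^1 = +1.
v=∞: 546 > 0 and 3 > 0  ⇒  (a,b)_∞ = +1.
v=7: a=7^1·(≡1), b=7^0·(≡6) mod 7; (1|7)=+1, (6|7)=-1; (−1)^{1·0·3}·(+1)^0·(-1)^1 = -1.
v=2: v_2(a)=1, v_2(b)=0; units ≡ 1, 3 (mod 8); ε·ε+αω+βω = 0·1+1·1+0·0 ≡ 1  ⇒  (a,b)_2 = -1.
Ram(546, 3) = {2, 7}; no ℚ_2-point on the conic.

[2, 7]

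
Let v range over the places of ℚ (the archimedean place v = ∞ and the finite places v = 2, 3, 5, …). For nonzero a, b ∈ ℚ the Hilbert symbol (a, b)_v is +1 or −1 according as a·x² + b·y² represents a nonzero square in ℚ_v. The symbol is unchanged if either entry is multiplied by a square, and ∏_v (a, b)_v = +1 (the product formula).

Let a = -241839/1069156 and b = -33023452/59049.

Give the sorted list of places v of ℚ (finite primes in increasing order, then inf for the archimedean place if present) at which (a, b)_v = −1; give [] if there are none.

Mod squares: a ≡ -159, b ≡ -583. Check v ∈ {∞, 2, 3, 7, 11, 13, 17, 47, 53}.
v=17: a=17^0·(≡6), b=17^2·(≡5) mod 17; (6|17)=-1, (5|17)=-1; (−1)^{0·2·8}·(-1)^2·(-1)^0 = +1.
v=2: v_2(a)=-2, v_2(b)=2; units ≡ 1, 1 (mod 8); ε·ε+αω+βω = 0·0+-2·0+2·0 ≡ 0  ⇒  (a,b)_2 = +1.
v=∞: -159 < 0 and -583 < 0  ⇒  (a,b)_∞ = -1.
v=7: a=7^0·(≡1), b=7^2·(≡3) mod 7; (1|7)=+1, (3|7)=-1; (−1)^{0·2·3}·(+1)^2·(-1)^0 = +1.
v=47: a=47^-2·(≡5), b=47^0·(≡1) mod 47; (5|47)=-1, (1|47)=+1; (−1)^{-2·0·23}·(-1)^0·(+1)^-2 = +1.
v=3: a=3^3·(≡1), b=3^-10·(≡2) mod 3; (1|3)=+1, (2|3)=-1; (−1)^{3·-10·1}·(+1)^-10·(-1)^3 = -1.
v=11: a=11^-2·(≡6), b=11^1·(≡10) mod 11; (6|11)=-1, (10|11)=-1; (−1)^{-2·1·5}·(-1)^1·(-1)^-2 = -1.
v=53: a=53^1·(≡33), b=53^1·(≡28) mod 53; (33|53)=-1, (28|53)=+1; (−1)^{1·1·26}·(-1)^1·(+1)^1 = -1.
v=13: a=13^2·(≡9), b=13^0·(≡2) mod 13; (9|13)=+1, (2|13)=-1; (−1)^{2·0·6}·(+1)^0·(-1)^2 = +1.
|Ram(-159, -583)| = 4, even; anisotropic at {3, 11, 53, ∞}.

[3, 11, 53, inf]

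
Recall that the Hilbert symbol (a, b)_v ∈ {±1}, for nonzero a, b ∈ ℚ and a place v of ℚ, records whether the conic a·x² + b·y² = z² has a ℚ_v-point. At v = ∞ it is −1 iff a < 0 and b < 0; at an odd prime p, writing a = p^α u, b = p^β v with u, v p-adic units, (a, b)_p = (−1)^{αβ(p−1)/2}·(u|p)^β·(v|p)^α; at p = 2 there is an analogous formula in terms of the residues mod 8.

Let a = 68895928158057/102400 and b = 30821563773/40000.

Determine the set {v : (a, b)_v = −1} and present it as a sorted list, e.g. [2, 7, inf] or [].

[3, 11]

(a, b) ≡ (57057, 77) mod (ℚ^×)²; places V = {2, 3, 5, 7, 11, 13, 19, ∞}.
(a,b)_13: α=3, u≡8; β=2, v≡12 (mod 13); (8|13)=-1, (12|13)=+1; sign (−1)^0·-1^2·+1^3 = +1.
(a,b)_2: α=-12, β=-6; u≡1, v≡5 (mod 8); ε(u)ε(v)=0·0, αω(v)=-12·1, βω(u)=-6·0; sum ≡ 0  ⇒  +1.
(a,b)_∞: sgn(57057)=+, sgn(77)=+, so +1.
(a,b)_3: α=11, u≡2; β=8, v≡2 (mod 3); (2|3)=-1, (2|3)=-1; sign (−1)^0·-1^8·-1^11 = -1.
(a,b)_11: α=3, u≡2; β=1, v≡7 (mod 11); (2|11)=-1, (7|11)=-1; sign (−1)^1·-1^1·-1^3 = -1.
(a,b)_7: α=1, u≡6; β=1, v≡2 (mod 7); (6|7)=-1, (2|7)=+1; sign (−1)^1·-1^1·+1^1 = +1.
(a,b)_5: α=-2, u≡2; β=-4, v≡2 (mod 5); (2|5)=-1, (2|5)=-1; sign (−1)^0·-1^-4·-1^-2 = +1.
(a,b)_19: α=1, u≡11; β=2, v≡9 (mod 19); (11|19)=+1, (9|19)=+1; sign (−1)^0·+1^2·+1^1 = +1.
Ram(57057, 77) = {3, 11}; no ℚ_3-point on the conic.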